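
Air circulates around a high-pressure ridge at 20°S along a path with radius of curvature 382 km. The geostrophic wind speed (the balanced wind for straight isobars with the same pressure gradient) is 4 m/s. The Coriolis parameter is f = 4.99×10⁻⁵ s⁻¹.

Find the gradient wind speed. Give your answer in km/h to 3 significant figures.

20.6 km/h

Around a high, pressure-gradient force acts outward with centrifugal, so Coriolis balances both:
fV = (1/ρ)|∂P/∂n| + V²/R  →  V² − fR·V + fR·V_g = 0
With fR = 4.99×10⁻⁵ × 382×10³ m = 19.1 m/s:
V = [fR − √((fR)² − 4 fR V_g)]/2 = [19.1 − √(19.1² − 4×19.1×4)]/2 = 5.71 m/s
Supergeostrophic (V > V_g = 4 m/s), as expected around a high.
Converting: 5.71 m/s × 3.6 = 20.6 km/h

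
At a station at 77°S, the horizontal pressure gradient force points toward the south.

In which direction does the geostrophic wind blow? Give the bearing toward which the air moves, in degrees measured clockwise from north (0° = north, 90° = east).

090°

The pressure-gradient force points toward the south (bearing 180°).
Geostrophic balance: in the Southern Hemisphere the Coriolis force deflects motion to the left, so the geostrophic wind blows 90° to the left of the pressure-gradient force (low pressure on the right).
Rotating 180° by 90° counterclockwise gives 090° — the wind blows toward the east.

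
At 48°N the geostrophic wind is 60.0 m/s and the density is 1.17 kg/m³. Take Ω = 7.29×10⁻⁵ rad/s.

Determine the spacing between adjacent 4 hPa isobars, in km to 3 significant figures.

52.6 km

Coriolis parameter at 48°N:
f = 2Ω sin φ = 2 × 7.29×10⁻⁵ × sin 48° = 1.08×10⁻⁴ s⁻¹
Geostrophic balance rearranged: |∂P/∂n| = f ρ V_g
|∂P/∂n| = 1.08×10⁻⁴ × 1.17 × 60.0 = 7.61×10⁻³ Pa/m
Isobar spacing: Δn = ΔP/|∂P/∂n| = 400 Pa / 7.61×10⁻³ Pa/m = 52589 m ≈ 52.6 km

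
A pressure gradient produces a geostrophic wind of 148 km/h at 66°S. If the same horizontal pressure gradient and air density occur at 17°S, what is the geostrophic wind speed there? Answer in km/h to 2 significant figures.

460 km/h

With the same pressure gradient and density, V_g ∝ 1/f ∝ 1/sin φ.
V₂ = V₁ · sin φ₁ / sin φ₂ = 148 × sin 66° / sin 17°
V₂ = 148 × 0.9135/0.2924 = 460 km/h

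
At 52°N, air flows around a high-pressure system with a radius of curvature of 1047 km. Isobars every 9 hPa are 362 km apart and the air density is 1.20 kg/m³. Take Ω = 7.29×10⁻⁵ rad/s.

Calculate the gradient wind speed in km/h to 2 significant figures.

80 km/h

Coriolis parameter at 52°N:
f = 2Ω sin φ = 2 × 7.29×10⁻⁵ × sin 52° = 1.15×10⁻⁴ s⁻¹
Pressure gradient: |∂P/∂n| = 900 Pa / 362000 m = 2.49×10⁻³ Pa/m
Geostrophic speed: V_g = |∂P/∂n|/(fρ) = 2.49×10⁻³/(1.15×10⁻⁴ × 1.20) = 18.0 m/s
Around a high, pressure-gradient force acts outward with centrifugal, so Coriolis balances both:
fV = (1/ρ)|∂P/∂n| + V²/R  →  V² − fR·V + fR·V_g = 0
With fR = 1.15×10⁻⁴ × 1047×10³ m = 120 m/s:
V = [fR − √((fR)² − 4 fR V_g)]/2 = [120 − √(120² − 4×120×18)]/2 = 22.1 m/s
Supergeostrophic (V > V_g = 18 m/s), as expected around a high.
Converting: 22.1 m/s × 3.6 = 80 km/h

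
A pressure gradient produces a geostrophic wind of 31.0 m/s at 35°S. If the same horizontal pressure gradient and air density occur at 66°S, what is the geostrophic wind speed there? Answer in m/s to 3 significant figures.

With the same pressure gradient and density, V_g ∝ 1/f ∝ 1/sin φ.
V₂ = V₁ · sin φ₁ / sin φ₂ = 31.0 × sin 35° / sin 66°
V₂ = 31.0 × 0.5736/0.9135 = 19.5 m/s

19.5 m/s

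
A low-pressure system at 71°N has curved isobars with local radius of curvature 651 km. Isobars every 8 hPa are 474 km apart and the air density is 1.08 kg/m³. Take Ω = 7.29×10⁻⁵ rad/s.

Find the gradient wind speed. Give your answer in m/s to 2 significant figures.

10 m/s

Coriolis parameter at 71°N:
f = 2Ω sin φ = 2 × 7.29×10⁻⁵ × sin 71° = 1.38×10⁻⁴ s⁻¹
Pressure gradient: |∂P/∂n| = 800 Pa / 474000 m = 1.69×10⁻³ Pa/m
Geostrophic speed: V_g = |∂P/∂n|/(fρ) = 1.69×10⁻³/(1.38×10⁻⁴ × 1.08) = 11.3 m/s
Around a low, centrifugal force acts outward with Coriolis, so pressure-gradient force balances both:
(1/ρ)|∂P/∂n| = fV + V²/R  →  V² + fR·V − fR·V_g = 0
With fR = 1.38×10⁻⁴ × 651×10³ m = 89.7 m/s:
V = [−fR + √((fR)² + 4 fR V_g)]/2 = [−89.7 + √(89.7² + 4×89.7×11.3)]/2 = 10.2 m/s
Subgeostrophic (V < V_g = 11.3 m/s), as expected around a low.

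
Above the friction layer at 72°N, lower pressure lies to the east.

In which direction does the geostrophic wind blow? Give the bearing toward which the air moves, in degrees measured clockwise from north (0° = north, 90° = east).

The pressure-gradient force points toward the east (bearing 090°).
Geostrophic balance: in the Northern Hemisphere the Coriolis force deflects motion to the right, so the geostrophic wind blows 90° to the right of the pressure-gradient force (low pressure on the left).
Rotating 090° by 90° clockwise gives 180° — the wind blows toward the south.

180°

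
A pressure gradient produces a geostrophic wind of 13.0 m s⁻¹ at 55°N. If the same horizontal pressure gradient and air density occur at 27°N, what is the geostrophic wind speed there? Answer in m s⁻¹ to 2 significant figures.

With the same pressure gradient and density, V_g ∝ 1/f ∝ 1/sin φ.
V₂ = V₁ · sin φ₁ / sin φ₂ = 13.0 × sin 55° / sin 27°
V₂ = 13.0 × 0.8192/0.4540 = 23 m s⁻¹

23 m s⁻¹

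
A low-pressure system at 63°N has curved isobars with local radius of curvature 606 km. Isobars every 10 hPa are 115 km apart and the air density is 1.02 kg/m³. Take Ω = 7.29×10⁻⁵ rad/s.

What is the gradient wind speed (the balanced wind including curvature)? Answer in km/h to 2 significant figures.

150 km/h

Coriolis parameter at 63°N:
f = 2Ω sin φ = 2 × 7.29×10⁻⁵ × sin 63° = 1.30×10⁻⁴ s⁻¹
Pressure gradient: |∂P/∂n| = 1000 Pa / 115000 m = 8.70×10⁻³ Pa/m
Geostrophic speed: V_g = |∂P/∂n|/(fρ) = 8.70×10⁻³/(1.30×10⁻⁴ × 1.02) = 65.6 m/s
Around a low, centrifugal force acts outward with Coriolis, so pressure-gradient force balances both:
(1/ρ)|∂P/∂n| = fV + V²/R  →  V² + fR·V − fR·V_g = 0
With fR = 1.30×10⁻⁴ × 606×10³ m = 78.7 m/s:
V = [−fR + √((fR)² + 4 fR V_g)]/2 = [−78.7 + √(78.7² + 4×78.7×65.6)]/2 = 42.6 m/s
Subgeostrophic (V < V_g = 65.6 m/s), as expected around a low.
Converting: 42.6 m/s × 3.6 = 150 km/h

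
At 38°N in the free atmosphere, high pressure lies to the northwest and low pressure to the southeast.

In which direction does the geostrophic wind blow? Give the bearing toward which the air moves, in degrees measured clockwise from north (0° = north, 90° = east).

225°

The pressure-gradient force points toward the southeast (bearing 135°).
Geostrophic balance: in the Northern Hemisphere the Coriolis force deflects motion to the right, so the geostrophic wind blows 90° to the right of the pressure-gradient force (low pressure on the left).
Rotating 135° by 90° clockwise gives 225° — the wind blows toward the southwest.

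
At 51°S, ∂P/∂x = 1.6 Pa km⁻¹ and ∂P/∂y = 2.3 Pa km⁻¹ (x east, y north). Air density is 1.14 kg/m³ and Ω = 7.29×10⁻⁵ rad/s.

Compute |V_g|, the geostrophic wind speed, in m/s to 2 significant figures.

22 m/s

Coriolis parameter at 51°S:
f = 2Ω sin φ = 2 × 7.29×10⁻⁵ × sin 51° = 1.13×10⁻⁴ s⁻¹
In the Southern Hemisphere f is negative: f = −1.13×10⁻⁴ s⁻¹.
Component geostrophic relations (x east, y north):
u_g = −(1/(fρ)) ∂P/∂y,  v_g = (1/(fρ)) ∂P/∂x
u_g = −(2.3×10⁻³)/(−1.13×10⁻⁴ × 1.14) = 17.8 m/s;  v_g = (1.6×10⁻³)/(−1.13×10⁻⁴ × 1.14) = −12.4 m/s
|V_g| = √(u_g² + v_g²) = 21.7 m/s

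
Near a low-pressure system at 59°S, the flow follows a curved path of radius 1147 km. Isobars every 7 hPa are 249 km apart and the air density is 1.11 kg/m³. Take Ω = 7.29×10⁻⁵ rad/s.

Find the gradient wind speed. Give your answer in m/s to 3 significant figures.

18.0 m/s

Coriolis parameter at 59°S:
f = 2Ω sin φ = 2 × 7.29×10⁻⁵ × sin 59° = 1.25×10⁻⁴ s⁻¹
Pressure gradient: |∂P/∂n| = 700 Pa / 249000 m = 2.81×10⁻³ Pa/m
Geostrophic speed: V_g = |∂P/∂n|/(fρ) = 2.81×10⁻³/(1.25×10⁻⁴ × 1.11) = 20.3 m/s
Around a low, centrifugal force acts outward with Coriolis, so pressure-gradient force balances both:
(1/ρ)|∂P/∂n| = fV + V²/R  →  V² + fR·V − fR·V_g = 0
With fR = 1.25×10⁻⁴ × 1147×10³ m = 143 m/s:
V = [−fR + √((fR)² + 4 fR V_g)]/2 = [−143 + √(143² + 4×143×20.3)]/2 = 18 m/s
Subgeostrophic (V < V_g = 20.3 m/s), as expected around a low.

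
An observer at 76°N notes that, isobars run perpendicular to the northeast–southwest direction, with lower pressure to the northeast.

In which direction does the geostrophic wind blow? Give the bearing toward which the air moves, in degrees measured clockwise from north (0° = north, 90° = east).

The pressure-gradient force points toward the northeast (bearing 045°).
Geostrophic balance: in the Northern Hemisphere the Coriolis force deflects motion to the right, so the geostrophic wind blows 90° to the right of the pressure-gradient force (low pressure on the left).
Rotating 045° by 90° clockwise gives 135° — the wind blows toward the southeast.

135°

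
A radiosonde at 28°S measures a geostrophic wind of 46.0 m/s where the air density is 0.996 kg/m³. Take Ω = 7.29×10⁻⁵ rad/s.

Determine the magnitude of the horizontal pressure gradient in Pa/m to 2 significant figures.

3.1×10⁻³ Pa/m

Coriolis parameter at 28°S:
f = 2Ω sin φ = 2 × 7.29×10⁻⁵ × sin 28° = 6.84×10⁻⁵ s⁻¹
Geostrophic balance rearranged: |∂P/∂n| = f ρ V_g
|∂P/∂n| = 6.84×10⁻⁵ × 0.996 × 46.0 = 3.14×10⁻³ Pa/m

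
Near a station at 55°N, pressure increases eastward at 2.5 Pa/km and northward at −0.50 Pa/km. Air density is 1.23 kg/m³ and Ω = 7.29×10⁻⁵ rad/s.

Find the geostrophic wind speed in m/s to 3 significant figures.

Coriolis parameter at 55°N:
f = 2Ω sin φ = 2 × 7.29×10⁻⁵ × sin 55° = 1.19×10⁻⁴ s⁻¹
Component geostrophic relations (x east, y north):
u_g = −(1/(fρ)) ∂P/∂y,  v_g = (1/(fρ)) ∂P/∂x
u_g = −(−0.50×10⁻³)/(1.19×10⁻⁴ × 1.23) = 3.40 m/s;  v_g = (2.5×10⁻³)/(1.19×10⁻⁴ × 1.23) = 17.0 m/s
|V_g| = √(u_g² + v_g²) = 17.4 m/s

17.4 m/s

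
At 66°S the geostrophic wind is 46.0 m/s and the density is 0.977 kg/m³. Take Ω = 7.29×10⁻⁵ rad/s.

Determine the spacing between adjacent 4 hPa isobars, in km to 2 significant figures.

Coriolis parameter at 66°S:
f = 2Ω sin φ = 2 × 7.29×10⁻⁵ × sin 66° = 1.33×10⁻⁴ s⁻¹
Geostrophic balance rearranged: |∂P/∂n| = f ρ V_g
|∂P/∂n| = 1.33×10⁻⁴ × 0.977 × 46.0 = 5.99×10⁻³ Pa/m
Isobar spacing: Δn = ΔP/|∂P/∂n| = 400 Pa / 5.99×10⁻³ Pa/m = 66822 m ≈ 67 km

67 km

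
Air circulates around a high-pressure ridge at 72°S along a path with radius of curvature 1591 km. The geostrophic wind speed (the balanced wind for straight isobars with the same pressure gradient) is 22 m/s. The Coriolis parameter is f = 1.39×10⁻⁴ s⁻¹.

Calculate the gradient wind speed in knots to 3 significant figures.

48.2 knots

Around a high, pressure-gradient force acts outward with centrifugal, so Coriolis balances both:
fV = (1/ρ)|∂P/∂n| + V²/R  →  V² − fR·V + fR·V_g = 0
With fR = 1.39×10⁻⁴ × 1591×10³ m = 221 m/s:
V = [fR − √((fR)² − 4 fR V_g)]/2 = [221 − √(221² − 4×221×22)]/2 = 24.8 m/s
Supergeostrophic (V > V_g = 22 m/s), as expected around a high.
Converting: 24.8 m/s × 1.944 = 48.2 knots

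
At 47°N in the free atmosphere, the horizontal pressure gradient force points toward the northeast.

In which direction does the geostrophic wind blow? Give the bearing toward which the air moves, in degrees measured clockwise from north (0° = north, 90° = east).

135°

The pressure-gradient force points toward the northeast (bearing 045°).
Geostrophic balance: in the Northern Hemisphere the Coriolis force deflects motion to the right, so the geostrophic wind blows 90° to the right of the pressure-gradient force (low pressure on the left).
Rotating 045° by 90° clockwise gives 135° — the wind blows toward the southeast.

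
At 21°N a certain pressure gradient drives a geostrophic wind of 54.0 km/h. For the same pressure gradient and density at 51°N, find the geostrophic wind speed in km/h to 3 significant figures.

24.9 km/h

With the same pressure gradient and density, V_g ∝ 1/f ∝ 1/sin φ.
V₂ = V₁ · sin φ₁ / sin φ₂ = 54.0 × sin 21° / sin 51°
V₂ = 54.0 × 0.3584/0.7771 = 24.9 km/h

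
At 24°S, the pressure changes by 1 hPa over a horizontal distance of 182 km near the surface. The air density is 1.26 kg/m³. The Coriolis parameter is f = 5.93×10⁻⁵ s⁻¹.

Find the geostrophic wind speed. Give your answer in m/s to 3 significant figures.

Pressure gradient: |∂P/∂n| = 100 Pa / 182000 m = 5.49×10⁻⁴ Pa/m
Geostrophic balance (pressure-gradient force = Coriolis force):
V_g = (1/(fρ)) |∂P/∂n| = 5.49×10⁻⁴ / (5.93×10⁻⁵ × 1.26) = 7.35 m/s

7.35 m/s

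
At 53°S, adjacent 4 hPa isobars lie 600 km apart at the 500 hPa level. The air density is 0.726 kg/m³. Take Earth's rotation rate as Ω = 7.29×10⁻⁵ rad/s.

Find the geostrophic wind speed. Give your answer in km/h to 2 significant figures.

28 km/h

Coriolis parameter at 53°S:
f = 2Ω sin φ = 2 × 7.29×10⁻⁵ × sin 53° = 1.16×10⁻⁴ s⁻¹
Pressure gradient: |∂P/∂n| = 400 Pa / 600000 m = 6.67×10⁻⁴ Pa/m
Geostrophic balance (pressure-gradient force = Coriolis force):
V_g = (1/(fρ)) |∂P/∂n| = 6.67×10⁻⁴ / (1.16×10⁻⁴ × 0.726) = 7.89 m/s
Converting: 7.89 m/s × 3.6 = 28 km/h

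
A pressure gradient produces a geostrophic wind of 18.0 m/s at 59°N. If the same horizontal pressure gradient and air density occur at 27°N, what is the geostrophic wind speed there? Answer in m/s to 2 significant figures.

With the same pressure gradient and density, V_g ∝ 1/f ∝ 1/sin φ.
V₂ = V₁ · sin φ₁ / sin φ₂ = 18.0 × sin 59° / sin 27°
V₂ = 18.0 × 0.8572/0.4540 = 34 m/s

34 m/s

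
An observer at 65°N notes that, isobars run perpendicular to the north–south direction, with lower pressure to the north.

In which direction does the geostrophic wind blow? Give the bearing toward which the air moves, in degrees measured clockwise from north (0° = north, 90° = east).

The pressure-gradient force points toward the north (bearing 000°).
Geostrophic balance: in the Northern Hemisphere the Coriolis force deflects motion to the right, so the geostrophic wind blows 90° to the right of the pressure-gradient force (low pressure on the left).
Rotating 000° by 90° clockwise gives 090° — the wind blows toward the east.

090°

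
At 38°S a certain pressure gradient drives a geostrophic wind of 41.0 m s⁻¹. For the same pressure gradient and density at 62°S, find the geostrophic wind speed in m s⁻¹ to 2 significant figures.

With the same pressure gradient and density, V_g ∝ 1/f ∝ 1/sin φ.
V₂ = V₁ · sin φ₁ / sin φ₂ = 41.0 × sin 38° / sin 62°
V₂ = 41.0 × 0.6157/0.8829 = 29 m s⁻¹

29 m s⁻¹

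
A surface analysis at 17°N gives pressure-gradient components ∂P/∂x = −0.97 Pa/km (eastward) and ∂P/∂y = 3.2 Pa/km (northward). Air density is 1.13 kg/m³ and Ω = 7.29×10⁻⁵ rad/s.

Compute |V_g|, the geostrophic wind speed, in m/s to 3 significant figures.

69.4 m/s

Coriolis parameter at 17°N:
f = 2Ω sin φ = 2 × 7.29×10⁻⁵ × sin 17° = 4.26×10⁻⁵ s⁻¹
Component geostrophic relations (x east, y north):
u_g = −(1/(fρ)) ∂P/∂y,  v_g = (1/(fρ)) ∂P/∂x
u_g = −(3.2×10⁻³)/(4.26×10⁻⁵ × 1.13) = −66.4 m/s;  v_g = (−0.97×10⁻³)/(4.26×10⁻⁵ × 1.13) = −20.1 m/s
|V_g| = √(u_g² + v_g²) = 69.4 m/s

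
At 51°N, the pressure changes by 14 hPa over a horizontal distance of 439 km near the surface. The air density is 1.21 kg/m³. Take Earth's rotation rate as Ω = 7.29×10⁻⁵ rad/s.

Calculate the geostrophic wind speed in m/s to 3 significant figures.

Coriolis parameter at 51°N:
f = 2Ω sin φ = 2 × 7.29×10⁻⁵ × sin 51° = 1.13×10⁻⁴ s⁻¹
Pressure gradient: |∂P/∂n| = 1400 Pa / 439000 m = 3.19×10⁻³ Pa/m
Geostrophic balance (pressure-gradient force = Coriolis force):
V_g = (1/(fρ)) |∂P/∂n| = 3.19×10⁻³ / (1.13×10⁻⁴ × 1.21) = 23.3 m/s

23.3 m/s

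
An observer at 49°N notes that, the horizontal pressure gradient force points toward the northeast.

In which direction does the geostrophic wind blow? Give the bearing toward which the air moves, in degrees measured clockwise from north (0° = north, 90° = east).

135°

The pressure-gradient force points toward the northeast (bearing 045°).
Geostrophic balance: in the Northern Hemisphere the Coriolis force deflects motion to the right, so the geostrophic wind blows 90° to the right of the pressure-gradient force (low pressure on the left).
Rotating 045° by 90° clockwise gives 135° — the wind blows toward the southeast.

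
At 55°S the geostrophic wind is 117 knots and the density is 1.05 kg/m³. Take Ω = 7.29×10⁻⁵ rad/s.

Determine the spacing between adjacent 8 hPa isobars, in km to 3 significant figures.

106 km

Coriolis parameter at 55°S:
f = 2Ω sin φ = 2 × 7.29×10⁻⁵ × sin 55° = 1.19×10⁻⁴ s⁻¹
Wind speed in SI: 117 knots = 60.2 m/s
Geostrophic balance rearranged: |∂P/∂n| = f ρ V_g
|∂P/∂n| = 1.19×10⁻⁴ × 1.05 × 60.2 = 7.55×10⁻³ Pa/m
Isobar spacing: Δn = ΔP/|∂P/∂n| = 800 Pa / 7.55×10⁻³ Pa/m = 105988 m ≈ 106 km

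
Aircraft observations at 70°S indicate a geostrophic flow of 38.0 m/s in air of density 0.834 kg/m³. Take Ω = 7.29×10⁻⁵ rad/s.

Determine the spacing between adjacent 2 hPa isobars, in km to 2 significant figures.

Coriolis parameter at 70°S:
f = 2Ω sin φ = 2 × 7.29×10⁻⁵ × sin 70° = 1.37×10⁻⁴ s⁻¹
Geostrophic balance rearranged: |∂P/∂n| = f ρ V_g
|∂P/∂n| = 1.37×10⁻⁴ × 0.834 × 38.0 = 4.34×10⁻³ Pa/m
Isobar spacing: Δn = ΔP/|∂P/∂n| = 200 Pa / 4.34×10⁻³ Pa/m = 46061 m ≈ 46 km

46 km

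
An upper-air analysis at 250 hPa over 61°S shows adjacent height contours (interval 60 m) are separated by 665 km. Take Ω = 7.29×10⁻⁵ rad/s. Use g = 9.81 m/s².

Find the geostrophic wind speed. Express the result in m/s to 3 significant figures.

Coriolis parameter at 61°S:
f = 2Ω sin φ = 2 × 7.29×10⁻⁵ × sin 61° = 1.28×10⁻⁴ s⁻¹
Height gradient: |∂Z/∂n| = 60 m / 665000 m = 9.02×10⁻⁵
On a pressure surface, geostrophic balance gives V_g = (g/f)|∂Z/∂n|:
V_g = 9.81 × 9.02×10⁻⁵ / 1.28×10⁻⁴ = 6.94 m/s

6.94 m/s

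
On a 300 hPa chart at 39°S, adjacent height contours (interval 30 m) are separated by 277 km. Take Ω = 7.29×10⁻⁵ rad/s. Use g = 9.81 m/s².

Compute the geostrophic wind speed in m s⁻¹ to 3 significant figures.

11.6 m s⁻¹

Coriolis parameter at 39°S:
f = 2Ω sin φ = 2 × 7.29×10⁻⁵ × sin 39° = 9.18×10⁻⁵ s⁻¹
Height gradient: |∂Z/∂n| = 30 m / 277000 m = 1.08×10⁻⁴
On a pressure surface, geostrophic balance gives V_g = (g/f)|∂Z/∂n|:
V_g = 9.81 × 1.08×10⁻⁴ / 9.18×10⁻⁵ = 11.6 m/s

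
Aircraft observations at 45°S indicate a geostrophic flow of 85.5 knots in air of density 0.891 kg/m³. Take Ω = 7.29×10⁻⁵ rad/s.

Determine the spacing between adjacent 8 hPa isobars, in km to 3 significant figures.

198 km

Coriolis parameter at 45°S:
f = 2Ω sin φ = 2 × 7.29×10⁻⁵ × sin 45° = 1.03×10⁻⁴ s⁻¹
Wind speed in SI: 85.5 knots = 44.0 m/s
Geostrophic balance rearranged: |∂P/∂n| = f ρ V_g
|∂P/∂n| = 1.03×10⁻⁴ × 0.891 × 44.0 = 4.04×10⁻³ Pa/m
Isobar spacing: Δn = ΔP/|∂P/∂n| = 800 Pa / 4.04×10⁻³ Pa/m = 198000 m ≈ 198 km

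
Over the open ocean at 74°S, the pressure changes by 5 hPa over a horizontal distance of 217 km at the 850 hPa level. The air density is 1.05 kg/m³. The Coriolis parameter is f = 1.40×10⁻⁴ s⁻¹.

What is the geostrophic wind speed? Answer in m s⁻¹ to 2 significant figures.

Pressure gradient: |∂P/∂n| = 500 Pa / 217000 m = 2.30×10⁻³ Pa/m
Geostrophic balance (pressure-gradient force = Coriolis force):
V_g = (1/(fρ)) |∂P/∂n| = 2.30×10⁻³ / (1.40×10⁻⁴ × 1.05) = 15.7 m/s

16 m s⁻¹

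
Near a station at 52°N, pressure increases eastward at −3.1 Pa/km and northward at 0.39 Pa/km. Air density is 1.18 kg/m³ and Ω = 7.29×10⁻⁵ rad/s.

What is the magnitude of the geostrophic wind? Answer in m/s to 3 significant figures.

Coriolis parameter at 52°N:
f = 2Ω sin φ = 2 × 7.29×10⁻⁵ × sin 52° = 1.15×10⁻⁴ s⁻¹
Component geostrophic relations (x east, y north):
u_g = −(1/(fρ)) ∂P/∂y,  v_g = (1/(fρ)) ∂P/∂x
u_g = −(0.39×10⁻³)/(1.15×10⁻⁴ × 1.18) = −2.88 m/s;  v_g = (−3.1×10⁻³)/(1.15×10⁻⁴ × 1.18) = −22.9 m/s
|V_g| = √(u_g² + v_g²) = 23.0 m/s

23.0 m/s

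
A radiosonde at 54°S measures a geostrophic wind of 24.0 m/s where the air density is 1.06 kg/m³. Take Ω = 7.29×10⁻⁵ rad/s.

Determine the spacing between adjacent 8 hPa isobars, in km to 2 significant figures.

Coriolis parameter at 54°S:
f = 2Ω sin φ = 2 × 7.29×10⁻⁵ × sin 54° = 1.18×10⁻⁴ s⁻¹
Geostrophic balance rearranged: |∂P/∂n| = f ρ V_g
|∂P/∂n| = 1.18×10⁻⁴ × 1.06 × 24.0 = 3.00×10⁻³ Pa/m
Isobar spacing: Δn = ΔP/|∂P/∂n| = 800 Pa / 3.00×10⁻³ Pa/m = 266599 m ≈ 270 km

270 km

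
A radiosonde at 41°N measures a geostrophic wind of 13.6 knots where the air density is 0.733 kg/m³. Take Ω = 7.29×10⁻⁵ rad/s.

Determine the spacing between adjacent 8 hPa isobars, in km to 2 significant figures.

Coriolis parameter at 41°N:
f = 2Ω sin φ = 2 × 7.29×10⁻⁵ × sin 41° = 9.57×10⁻⁵ s⁻¹
Wind speed in SI: 13.6 knots = 7.00 m/s
Geostrophic balance rearranged: |∂P/∂n| = f ρ V_g
|∂P/∂n| = 9.57×10⁻⁵ × 0.733 × 7.00 = 4.91×10⁻⁴ Pa/m
Isobar spacing: Δn = ΔP/|∂P/∂n| = 800 Pa / 4.91×10⁻⁴ Pa/m = 1630829 m ≈ 1600 km

1600 km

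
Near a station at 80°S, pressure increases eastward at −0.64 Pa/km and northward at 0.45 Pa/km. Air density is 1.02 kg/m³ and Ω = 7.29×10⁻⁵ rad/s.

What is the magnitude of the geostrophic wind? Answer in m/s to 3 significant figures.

Coriolis parameter at 80°S:
f = 2Ω sin φ = 2 × 7.29×10⁻⁵ × sin 80° = 1.44×10⁻⁴ s⁻¹
In the Southern Hemisphere f is negative: f = −1.44×10⁻⁴ s⁻¹.
Component geostrophic relations (x east, y north):
u_g = −(1/(fρ)) ∂P/∂y,  v_g = (1/(fρ)) ∂P/∂x
u_g = −(0.45×10⁻³)/(−1.44×10⁻⁴ × 1.02) = 3.07 m/s;  v_g = (−0.64×10⁻³)/(−1.44×10⁻⁴ × 1.02) = 4.37 m/s
|V_g| = √(u_g² + v_g²) = 5.34 m/s

5.34 m/s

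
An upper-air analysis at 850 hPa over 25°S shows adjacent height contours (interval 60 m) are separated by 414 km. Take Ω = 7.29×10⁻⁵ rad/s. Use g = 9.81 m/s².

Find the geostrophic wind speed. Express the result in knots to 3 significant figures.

44.9 knots

Coriolis parameter at 25°S:
f = 2Ω sin φ = 2 × 7.29×10⁻⁵ × sin 25° = 6.16×10⁻⁵ s⁻¹
Height gradient: |∂Z/∂n| = 60 m / 414000 m = 1.45×10⁻⁴
On a pressure surface, geostrophic balance gives V_g = (g/f)|∂Z/∂n|:
V_g = 9.81 × 1.45×10⁻⁴ / 6.16×10⁻⁵ = 23.1 m/s
Converting: 23.1 m/s × 1.944 = 44.9 knots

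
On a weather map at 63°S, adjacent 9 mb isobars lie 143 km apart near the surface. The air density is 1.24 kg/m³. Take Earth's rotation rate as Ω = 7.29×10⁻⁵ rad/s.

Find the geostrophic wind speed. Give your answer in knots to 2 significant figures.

76 knots

Coriolis parameter at 63°S:
f = 2Ω sin φ = 2 × 7.29×10⁻⁵ × sin 63° = 1.30×10⁻⁴ s⁻¹
Pressure gradient: |∂P/∂n| = 900 Pa / 143000 m = 6.29×10⁻³ Pa/m
Geostrophic balance (pressure-gradient force = Coriolis force):
V_g = (1/(fρ)) |∂P/∂n| = 6.29×10⁻³ / (1.30×10⁻⁴ × 1.24) = 39.1 m/s
Converting: 39.1 m/s × 1.944 = 76 knots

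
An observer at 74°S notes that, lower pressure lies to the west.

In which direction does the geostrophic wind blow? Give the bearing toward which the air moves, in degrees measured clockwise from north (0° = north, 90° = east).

The pressure-gradient force points toward the west (bearing 270°).
Geostrophic balance: in the Southern Hemisphere the Coriolis force deflects motion to the left, so the geostrophic wind blows 90° to the left of the pressure-gradient force (low pressure on the right).
Rotating 270° by 90° counterclockwise gives 180° — the wind blows toward the south.

180°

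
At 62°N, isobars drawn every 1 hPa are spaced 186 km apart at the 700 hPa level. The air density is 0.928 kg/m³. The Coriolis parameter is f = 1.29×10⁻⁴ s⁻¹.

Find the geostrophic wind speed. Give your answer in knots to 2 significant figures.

Pressure gradient: |∂P/∂n| = 100 Pa / 186000 m = 5.38×10⁻⁴ Pa/m
Geostrophic balance (pressure-gradient force = Coriolis force):
V_g = (1/(fρ)) |∂P/∂n| = 5.38×10⁻⁴ / (1.29×10⁻⁴ × 0.928) = 4.49 m/s
Converting: 4.49 m/s × 1.944 = 8.7 knots

8.7 knots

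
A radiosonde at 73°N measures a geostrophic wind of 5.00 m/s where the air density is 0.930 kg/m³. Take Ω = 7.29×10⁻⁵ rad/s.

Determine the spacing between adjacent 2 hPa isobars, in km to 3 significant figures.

Coriolis parameter at 73°N:
f = 2Ω sin φ = 2 × 7.29×10⁻⁵ × sin 73° = 1.39×10⁻⁴ s⁻¹
Geostrophic balance rearranged: |∂P/∂n| = f ρ V_g
|∂P/∂n| = 1.39×10⁻⁴ × 0.930 × 5.00 = 6.48×10⁻⁴ Pa/m
Isobar spacing: Δn = ΔP/|∂P/∂n| = 200 Pa / 6.48×10⁻⁴ Pa/m = 308477 m ≈ 308 km

308 km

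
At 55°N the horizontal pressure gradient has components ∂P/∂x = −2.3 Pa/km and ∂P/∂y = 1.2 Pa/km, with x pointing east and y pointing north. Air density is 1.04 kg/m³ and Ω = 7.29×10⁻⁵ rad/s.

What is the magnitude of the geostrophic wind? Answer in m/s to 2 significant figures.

21 m/s

Coriolis parameter at 55°N:
f = 2Ω sin φ = 2 × 7.29×10⁻⁵ × sin 55° = 1.19×10⁻⁴ s⁻¹
Component geostrophic relations (x east, y north):
u_g = −(1/(fρ)) ∂P/∂y,  v_g = (1/(fρ)) ∂P/∂x
u_g = −(1.2×10⁻³)/(1.19×10⁻⁴ × 1.04) = −9.66 m/s;  v_g = (−2.3×10⁻³)/(1.19×10⁻⁴ × 1.04) = −18.5 m/s
|V_g| = √(u_g² + v_g²) = 20.9 m/s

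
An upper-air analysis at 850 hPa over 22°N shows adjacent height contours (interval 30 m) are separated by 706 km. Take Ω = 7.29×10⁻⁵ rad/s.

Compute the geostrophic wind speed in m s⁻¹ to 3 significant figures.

Coriolis parameter at 22°N:
f = 2Ω sin φ = 2 × 7.29×10⁻⁵ × sin 22° = 5.46×10⁻⁵ s⁻¹
Height gradient: |∂Z/∂n| = 30 m / 706000 m = 4.25×10⁻⁵
On a pressure surface, geostrophic balance gives V_g = (g/f)|∂Z/∂n|:
V_g = 9.81 × 4.25×10⁻⁵ / 5.46×10⁻⁵ = 7.63 m/s

7.63 m s⁻¹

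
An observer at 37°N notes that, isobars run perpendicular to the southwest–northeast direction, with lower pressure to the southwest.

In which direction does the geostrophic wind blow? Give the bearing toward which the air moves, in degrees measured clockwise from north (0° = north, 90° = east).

315°

The pressure-gradient force points toward the southwest (bearing 225°).
Geostrophic balance: in the Northern Hemisphere the Coriolis force deflects motion to the right, so the geostrophic wind blows 90° to the right of the pressure-gradient force (low pressure on the left).
Rotating 225° by 90° clockwise gives 315° — the wind blows toward the northwest.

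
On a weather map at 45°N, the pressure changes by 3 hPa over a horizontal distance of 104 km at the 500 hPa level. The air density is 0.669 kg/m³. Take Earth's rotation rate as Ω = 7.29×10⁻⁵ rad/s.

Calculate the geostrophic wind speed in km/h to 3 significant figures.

151 km/h

Coriolis parameter at 45°N:
f = 2Ω sin φ = 2 × 7.29×10⁻⁵ × sin 45° = 1.03×10⁻⁴ s⁻¹
Pressure gradient: |∂P/∂n| = 300 Pa / 104000 m = 2.88×10⁻³ Pa/m
Geostrophic balance (pressure-gradient force = Coriolis force):
V_g = (1/(fρ)) |∂P/∂n| = 2.88×10⁻³ / (1.03×10⁻⁴ × 0.669) = 41.8 m/s
Converting: 41.8 m/s × 3.6 = 151 km/h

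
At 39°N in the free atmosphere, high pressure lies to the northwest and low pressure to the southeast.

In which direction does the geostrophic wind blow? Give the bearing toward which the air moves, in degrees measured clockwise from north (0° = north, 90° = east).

The pressure-gradient force points toward the southeast (bearing 135°).
Geostrophic balance: in the Northern Hemisphere the Coriolis force deflects motion to the right, so the geostrophic wind blows 90° to the right of the pressure-gradient force (low pressure on the left).
Rotating 135° by 90° clockwise gives 225° — the wind blows toward the southwest.

225°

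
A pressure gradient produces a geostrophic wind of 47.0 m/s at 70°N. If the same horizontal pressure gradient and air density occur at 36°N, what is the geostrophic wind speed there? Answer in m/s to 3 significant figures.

75.1 m/s

With the same pressure gradient and density, V_g ∝ 1/f ∝ 1/sin φ.
V₂ = V₁ · sin φ₁ / sin φ₂ = 47.0 × sin 70° / sin 36°
V₂ = 47.0 × 0.9397/0.5878 = 75.1 m/s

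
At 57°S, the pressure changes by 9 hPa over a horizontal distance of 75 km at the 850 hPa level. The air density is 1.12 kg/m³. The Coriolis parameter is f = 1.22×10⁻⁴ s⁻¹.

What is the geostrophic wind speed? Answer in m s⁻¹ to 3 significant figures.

87.8 m s⁻¹

Pressure gradient: |∂P/∂n| = 900 Pa / 75000 m = 1.20×10⁻² Pa/m
Geostrophic balance (pressure-gradient force = Coriolis force):
V_g = (1/(fρ)) |∂P/∂n| = 1.20×10⁻² / (1.22×10⁻⁴ × 1.12) = 87.8 m/s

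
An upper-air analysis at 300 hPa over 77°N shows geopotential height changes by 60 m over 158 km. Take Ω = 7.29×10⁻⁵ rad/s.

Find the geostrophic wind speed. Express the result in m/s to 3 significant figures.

26.2 m/s

Coriolis parameter at 77°N:
f = 2Ω sin φ = 2 × 7.29×10⁻⁵ × sin 77° = 1.42×10⁻⁴ s⁻¹
Height gradient: |∂Z/∂n| = 60 m / 158000 m = 3.80×10⁻⁴
On a pressure surface, geostrophic balance gives V_g = (g/f)|∂Z/∂n|:
V_g = 9.81 × 3.80×10⁻⁴ / 1.42×10⁻⁴ = 26.2 m/s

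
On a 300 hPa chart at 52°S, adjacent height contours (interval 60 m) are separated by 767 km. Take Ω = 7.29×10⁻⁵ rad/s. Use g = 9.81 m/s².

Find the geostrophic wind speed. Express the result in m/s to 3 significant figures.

6.68 m/s

Coriolis parameter at 52°S:
f = 2Ω sin φ = 2 × 7.29×10⁻⁵ × sin 52° = 1.15×10⁻⁴ s⁻¹
Height gradient: |∂Z/∂n| = 60 m / 767000 m = 7.82×10⁻⁵
On a pressure surface, geostrophic balance gives V_g = (g/f)|∂Z/∂n|:
V_g = 9.81 × 7.82×10⁻⁵ / 1.15×10⁻⁴ = 6.68 m/s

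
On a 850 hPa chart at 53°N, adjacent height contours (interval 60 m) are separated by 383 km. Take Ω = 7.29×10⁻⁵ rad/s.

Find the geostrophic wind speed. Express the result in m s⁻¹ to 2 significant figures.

Coriolis parameter at 53°N:
f = 2Ω sin φ = 2 × 7.29×10⁻⁵ × sin 53° = 1.16×10⁻⁴ s⁻¹
Height gradient: |∂Z/∂n| = 60 m / 383000 m = 1.57×10⁻⁴
On a pressure surface, geostrophic balance gives V_g = (g/f)|∂Z/∂n|:
V_g = 9.81 × 1.57×10⁻⁴ / 1.16×10⁻⁴ = 13.2 m/s

13 m s⁻¹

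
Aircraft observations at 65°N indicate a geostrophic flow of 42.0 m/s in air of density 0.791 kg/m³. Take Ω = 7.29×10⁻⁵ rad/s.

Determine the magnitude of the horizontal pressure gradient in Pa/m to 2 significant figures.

Coriolis parameter at 65°N:
f = 2Ω sin φ = 2 × 7.29×10⁻⁵ × sin 65° = 1.32×10⁻⁴ s⁻¹
Geostrophic balance rearranged: |∂P/∂n| = f ρ V_g
|∂P/∂n| = 1.32×10⁻⁴ × 0.791 × 42.0 = 4.39×10⁻³ Pa/m

4.4×10⁻³ Pa/m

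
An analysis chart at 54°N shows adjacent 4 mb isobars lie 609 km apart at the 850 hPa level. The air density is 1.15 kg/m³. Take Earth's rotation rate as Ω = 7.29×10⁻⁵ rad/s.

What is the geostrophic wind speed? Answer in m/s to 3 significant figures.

4.84 m/s

Coriolis parameter at 54°N:
f = 2Ω sin φ = 2 × 7.29×10⁻⁵ × sin 54° = 1.18×10⁻⁴ s⁻¹
Pressure gradient: |∂P/∂n| = 400 Pa / 609000 m = 6.57×10⁻⁴ Pa/m
Geostrophic balance (pressure-gradient force = Coriolis force):
V_g = (1/(fρ)) |∂P/∂n| = 6.57×10⁻⁴ / (1.18×10⁻⁴ × 1.15) = 4.84 m/s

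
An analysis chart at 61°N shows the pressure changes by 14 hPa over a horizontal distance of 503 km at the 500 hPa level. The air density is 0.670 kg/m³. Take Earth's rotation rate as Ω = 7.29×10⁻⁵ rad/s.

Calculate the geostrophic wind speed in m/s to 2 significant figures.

33 m/s

Coriolis parameter at 61°N:
f = 2Ω sin φ = 2 × 7.29×10⁻⁵ × sin 61° = 1.28×10⁻⁴ s⁻¹
Pressure gradient: |∂P/∂n| = 1400 Pa / 503000 m = 2.78×10⁻³ Pa/m
Geostrophic balance (pressure-gradient force = Coriolis force):
V_g = (1/(fρ)) |∂P/∂n| = 2.78×10⁻³ / (1.28×10⁻⁴ × 0.670) = 32.6 m/s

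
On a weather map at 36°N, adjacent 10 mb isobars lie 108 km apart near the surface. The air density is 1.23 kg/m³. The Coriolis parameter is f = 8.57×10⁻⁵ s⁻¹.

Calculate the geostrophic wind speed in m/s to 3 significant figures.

87.8 m/s

Pressure gradient: |∂P/∂n| = 1000 Pa / 108000 m = 9.26×10⁻³ Pa/m
Geostrophic balance (pressure-gradient force = Coriolis force):
V_g = (1/(fρ)) |∂P/∂n| = 9.26×10⁻³ / (8.57×10⁻⁵ × 1.23) = 87.8 m/s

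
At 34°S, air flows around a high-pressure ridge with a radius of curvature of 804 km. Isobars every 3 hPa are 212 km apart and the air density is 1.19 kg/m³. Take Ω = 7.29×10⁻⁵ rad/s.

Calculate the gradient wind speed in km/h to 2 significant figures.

Coriolis parameter at 34°S:
f = 2Ω sin φ = 2 × 7.29×10⁻⁵ × sin 34° = 8.15×10⁻⁵ s⁻¹
Pressure gradient: |∂P/∂n| = 300 Pa / 212000 m = 1.42×10⁻³ Pa/m
Geostrophic speed: V_g = |∂P/∂n|/(fρ) = 1.42×10⁻³/(8.15×10⁻⁵ × 1.19) = 14.6 m/s
Around a high, pressure-gradient force acts outward with centrifugal, so Coriolis balances both:
fV = (1/ρ)|∂P/∂n| + V²/R  →  V² − fR·V + fR·V_g = 0
With fR = 8.15×10⁻⁵ × 804×10³ m = 65.6 m/s:
V = [fR − √((fR)² − 4 fR V_g)]/2 = [65.6 − √(65.6² − 4×65.6×14.6)]/2 = 21.9 m/s
Supergeostrophic (V > V_g = 14.6 m/s), as expected around a high.
Converting: 21.9 m/s × 3.6 = 79 km/h

79 km/h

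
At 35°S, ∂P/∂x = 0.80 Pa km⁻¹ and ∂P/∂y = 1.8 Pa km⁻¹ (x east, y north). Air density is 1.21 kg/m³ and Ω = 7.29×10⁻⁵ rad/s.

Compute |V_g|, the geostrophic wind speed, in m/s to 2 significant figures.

19 m/s

Coriolis parameter at 35°S:
f = 2Ω sin φ = 2 × 7.29×10⁻⁵ × sin 35° = 8.36×10⁻⁵ s⁻¹
In the Southern Hemisphere f is negative: f = −8.36×10⁻⁵ s⁻¹.
Component geostrophic relations (x east, y north):
u_g = −(1/(fρ)) ∂P/∂y,  v_g = (1/(fρ)) ∂P/∂x
u_g = −(1.8×10⁻³)/(−8.36×10⁻⁵ × 1.21) = 17.8 m/s;  v_g = (0.80×10⁻³)/(−8.36×10⁻⁵ × 1.21) = −7.91 m/s
|V_g| = √(u_g² + v_g²) = 19.5 m/s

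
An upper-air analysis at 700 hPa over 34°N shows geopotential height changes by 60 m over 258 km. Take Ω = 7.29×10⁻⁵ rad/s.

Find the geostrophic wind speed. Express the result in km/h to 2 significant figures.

100 km/h

Coriolis parameter at 34°N:
f = 2Ω sin φ = 2 × 7.29×10⁻⁵ × sin 34° = 8.15×10⁻⁵ s⁻¹
Height gradient: |∂Z/∂n| = 60 m / 258000 m = 2.33×10⁻⁴
On a pressure surface, geostrophic balance gives V_g = (g/f)|∂Z/∂n|:
V_g = 9.81 × 2.33×10⁻⁴ / 8.15×10⁻⁵ = 28.0 m/s
Converting: 28.0 m/s × 3.6 = 100 km/h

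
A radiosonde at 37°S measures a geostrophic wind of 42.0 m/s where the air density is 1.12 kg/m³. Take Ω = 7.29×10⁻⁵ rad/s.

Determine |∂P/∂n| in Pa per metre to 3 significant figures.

4.13×10⁻³ Pa/m

Coriolis parameter at 37°S:
f = 2Ω sin φ = 2 × 7.29×10⁻⁵ × sin 37° = 8.77×10⁻⁵ s⁻¹
Geostrophic balance rearranged: |∂P/∂n| = f ρ V_g
|∂P/∂n| = 8.77×10⁻⁵ × 1.12 × 42.0 = 4.13×10⁻³ Pa/m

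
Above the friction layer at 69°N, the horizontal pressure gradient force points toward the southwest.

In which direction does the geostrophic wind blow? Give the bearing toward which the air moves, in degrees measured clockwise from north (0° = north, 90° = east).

The pressure-gradient force points toward the southwest (bearing 225°).
Geostrophic balance: in the Northern Hemisphere the Coriolis force deflects motion to the right, so the geostrophic wind blows 90° to the right of the pressure-gradient force (low pressure on the left).
Rotating 225° by 90° clockwise gives 315° — the wind blows toward the northwest.

315°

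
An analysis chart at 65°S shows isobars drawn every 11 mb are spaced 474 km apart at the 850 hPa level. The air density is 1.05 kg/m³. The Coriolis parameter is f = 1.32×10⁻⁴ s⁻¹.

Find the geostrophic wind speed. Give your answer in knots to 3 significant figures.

Pressure gradient: |∂P/∂n| = 1100 Pa / 474000 m = 2.32×10⁻³ Pa/m
Geostrophic balance (pressure-gradient force = Coriolis force):
V_g = (1/(fρ)) |∂P/∂n| = 2.32×10⁻³ / (1.32×10⁻⁴ × 1.05) = 16.7 m/s
Converting: 16.7 m/s × 1.944 = 32.5 knots

32.5 knots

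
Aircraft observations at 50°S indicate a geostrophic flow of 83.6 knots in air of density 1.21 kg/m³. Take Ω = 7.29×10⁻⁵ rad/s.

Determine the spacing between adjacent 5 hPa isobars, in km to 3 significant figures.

86.0 km

Coriolis parameter at 50°S:
f = 2Ω sin φ = 2 × 7.29×10⁻⁵ × sin 50° = 1.12×10⁻⁴ s⁻¹
Wind speed in SI: 83.6 knots = 43.0 m/s
Geostrophic balance rearranged: |∂P/∂n| = f ρ V_g
|∂P/∂n| = 1.12×10⁻⁴ × 1.21 × 43.0 = 5.81×10⁻³ Pa/m
Isobar spacing: Δn = ΔP/|∂P/∂n| = 500 Pa / 5.81×10⁻³ Pa/m = 86026 m ≈ 86.0 km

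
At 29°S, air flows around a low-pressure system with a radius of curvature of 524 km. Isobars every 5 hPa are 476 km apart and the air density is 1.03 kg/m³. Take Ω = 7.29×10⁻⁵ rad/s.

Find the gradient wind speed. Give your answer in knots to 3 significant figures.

21.6 knots

Coriolis parameter at 29°S:
f = 2Ω sin φ = 2 × 7.29×10⁻⁵ × sin 29° = 7.07×10⁻⁵ s⁻¹
Pressure gradient: |∂P/∂n| = 500 Pa / 476000 m = 1.05×10⁻³ Pa/m
Geostrophic speed: V_g = |∂P/∂n|/(fρ) = 1.05×10⁻³/(7.07×10⁻⁵ × 1.03) = 14.4 m/s
Around a low, centrifugal force acts outward with Coriolis, so pressure-gradient force balances both:
(1/ρ)|∂P/∂n| = fV + V²/R  →  V² + fR·V − fR·V_g = 0
With fR = 7.07×10⁻⁵ × 524×10³ m = 37.0 m/s:
V = [−fR + √((fR)² + 4 fR V_g)]/2 = [−37.0 + √(37.0² + 4×37.0×14.4)]/2 = 11.1 m/s
Subgeostrophic (V < V_g = 14.4 m/s), as expected around a low.
Converting: 11.1 m/s × 1.944 = 21.6 knots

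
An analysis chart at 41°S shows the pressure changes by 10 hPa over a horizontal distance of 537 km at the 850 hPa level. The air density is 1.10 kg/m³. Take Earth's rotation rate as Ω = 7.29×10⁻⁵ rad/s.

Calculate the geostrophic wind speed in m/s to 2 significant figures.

Coriolis parameter at 41°S:
f = 2Ω sin φ = 2 × 7.29×10⁻⁵ × sin 41° = 9.57×10⁻⁵ s⁻¹
Pressure gradient: |∂P/∂n| = 1000 Pa / 537000 m = 1.86×10⁻³ Pa/m
Geostrophic balance (pressure-gradient force = Coriolis force):
V_g = (1/(fρ)) |∂P/∂n| = 1.86×10⁻³ / (9.57×10⁻⁵ × 1.10) = 17.7 m/s

18 m/s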